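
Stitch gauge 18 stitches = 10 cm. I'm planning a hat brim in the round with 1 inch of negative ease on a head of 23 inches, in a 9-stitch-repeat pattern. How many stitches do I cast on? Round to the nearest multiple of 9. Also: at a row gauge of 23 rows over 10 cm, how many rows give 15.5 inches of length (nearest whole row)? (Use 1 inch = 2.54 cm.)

Finished = 23 − 1 = 22 inches.
22 inches × 2.54 = 55.88 cm.
18/10 = 1.8 sts per cm; 55.88 × 1.8 = 100.58 sts.
Nearest multiple of 9 → 99.
15.5 inches = 39.37 cm; × 2.3 = 90.55 → 91 rows.

Cast on 99 stitches; work 91 rows.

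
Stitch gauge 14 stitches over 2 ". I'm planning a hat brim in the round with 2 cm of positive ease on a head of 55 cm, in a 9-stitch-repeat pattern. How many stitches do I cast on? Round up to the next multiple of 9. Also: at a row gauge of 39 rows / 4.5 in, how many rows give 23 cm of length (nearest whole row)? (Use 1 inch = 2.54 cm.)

Finished = 55 + 2 = 57 cm.
57 cm × 1/2.54 = 22.44 inches.
14/2 = 7 sts per in; 22.44 × 7 = 157.09 sts.
Next multiple of 9 → 162.
23 cm = 9.06 inches; × 8.667 = 78.48 → 78 rows.

Cast on 162 stitches; work 78 rows.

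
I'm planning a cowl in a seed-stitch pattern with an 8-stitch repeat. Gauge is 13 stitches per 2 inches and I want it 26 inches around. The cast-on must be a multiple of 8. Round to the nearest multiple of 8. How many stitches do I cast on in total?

13 / 2 = 6.5 sts per inch.
26 × 6.5 = 169.00 sts.
Nearest multiple of 8: 168.

Cast on 168 stitches.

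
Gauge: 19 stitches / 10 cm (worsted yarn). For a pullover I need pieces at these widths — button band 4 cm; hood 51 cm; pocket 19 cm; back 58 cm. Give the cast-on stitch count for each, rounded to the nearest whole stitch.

button band 8; hood 97; pocket 36; back 110.

Rate = 19/10 = 1.9 sts per cm.
button band: 4 × 1.9 = 7.60 → 8.
hood: 51 × 1.9 = 96.90 → 97.
pocket: 19 × 1.9 = 36.10 → 36.
back: 58 × 1.9 = 110.20 → 110.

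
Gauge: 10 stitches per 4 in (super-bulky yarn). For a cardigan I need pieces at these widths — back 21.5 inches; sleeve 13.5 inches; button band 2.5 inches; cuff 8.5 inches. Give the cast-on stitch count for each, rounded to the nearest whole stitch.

back 54; sleeve 34; button band 6; cuff 21.

Rate = 10/4 = 2.5 sts per in.
back: 21.5 × 2.5 = 53.75 → 54.
sleeve: 13.5 × 2.5 = 33.75 → 34.
button band: 2.5 × 2.5 = 6.25 → 6.
cuff: 8.5 × 2.5 = 21.25 → 21.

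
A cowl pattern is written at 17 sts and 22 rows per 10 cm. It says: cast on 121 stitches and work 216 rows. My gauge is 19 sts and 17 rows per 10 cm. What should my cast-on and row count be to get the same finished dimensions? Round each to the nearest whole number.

Stitches: 121 × 19/17 = 135.24 → 135.
Rows: 216 × 17/22 = 166.91 → 167.

Cast on 135 stitches; work 167 rows.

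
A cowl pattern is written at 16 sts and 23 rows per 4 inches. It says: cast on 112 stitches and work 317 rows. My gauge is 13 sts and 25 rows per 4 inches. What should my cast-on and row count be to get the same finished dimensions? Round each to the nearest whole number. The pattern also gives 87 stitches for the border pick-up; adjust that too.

Stitches: 112 × 13/16 = 91.00 → 91.
Rows: 317 × 25/23 = 344.57 → 345.
border pick-up: 87 × 13/16 = 70.69 → 71.

Cast on 91 stitches; work 345 rows; border pick-up 71 stitches.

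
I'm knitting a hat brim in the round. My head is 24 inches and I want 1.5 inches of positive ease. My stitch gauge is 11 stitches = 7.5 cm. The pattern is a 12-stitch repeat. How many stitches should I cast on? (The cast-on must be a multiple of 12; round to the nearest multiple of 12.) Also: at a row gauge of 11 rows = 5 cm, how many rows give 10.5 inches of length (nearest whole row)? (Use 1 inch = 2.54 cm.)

Finished = 24 + 1.5 = 25.5 inches.
25.5 inches × 2.54 = 64.77 cm.
11/7.5 = 1.467 sts per cm; 64.77 × 1.467 = 95.00 sts.
Nearest multiple of 12 → 96.
10.5 inches = 26.67 cm; × 2.2 = 58.67 → 59 rows.

Cast on 96 stitches; work 59 rows.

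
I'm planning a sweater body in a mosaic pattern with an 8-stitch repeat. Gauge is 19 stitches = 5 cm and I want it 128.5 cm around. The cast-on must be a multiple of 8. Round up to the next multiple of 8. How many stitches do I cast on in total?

19 / 5 = 3.8 sts per cm.
128.5 × 3.8 = 488.30 sts.
Next multiple of 8: 496.

CO 496 sts.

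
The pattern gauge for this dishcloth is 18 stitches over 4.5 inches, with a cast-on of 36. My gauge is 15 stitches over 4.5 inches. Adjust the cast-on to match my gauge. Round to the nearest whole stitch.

CO 30 sts.

Scale factor = 15 / 18 = 0.833.
36 × 15 / 18 = 30.00 sts.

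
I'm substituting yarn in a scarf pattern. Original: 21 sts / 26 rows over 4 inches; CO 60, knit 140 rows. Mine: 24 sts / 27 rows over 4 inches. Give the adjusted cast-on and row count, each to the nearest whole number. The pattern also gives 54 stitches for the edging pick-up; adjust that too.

Stitches: 60 × 24/21 = 68.57 → 69.
Rows: 140 × 27/26 = 145.38 → 145.
edging pick-up: 54 × 24/21 = 61.71 → 62.

Cast on 69 stitches; work 145 rows; edging pick-up 62 stitches.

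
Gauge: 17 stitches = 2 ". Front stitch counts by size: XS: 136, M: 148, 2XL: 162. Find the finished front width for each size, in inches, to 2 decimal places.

XS 16.00 inches; M 17.41 inches; 2XL 19.06 inches.

17/2 = 8.5 sts per in.
XS: 136 / 8.5 = 16.000 → 16.00 in.
M: 148 / 8.5 = 17.412 → 17.41 in.
2XL: 162 / 8.5 = 19.059 → 19.06 in.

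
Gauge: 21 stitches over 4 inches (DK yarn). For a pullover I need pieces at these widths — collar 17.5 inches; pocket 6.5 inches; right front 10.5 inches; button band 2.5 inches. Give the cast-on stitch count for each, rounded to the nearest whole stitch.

Rate = 21/4 = 5.25 sts per in.
collar: 17.5 × 5.25 = 91.88 → 92.
pocket: 6.5 × 5.25 = 34.12 → 34.
right front: 10.5 × 5.25 = 55.12 → 55.
button band: 2.5 × 5.25 = 13.12 → 13.

collar 92; pocket 34; right front 55; button band 13.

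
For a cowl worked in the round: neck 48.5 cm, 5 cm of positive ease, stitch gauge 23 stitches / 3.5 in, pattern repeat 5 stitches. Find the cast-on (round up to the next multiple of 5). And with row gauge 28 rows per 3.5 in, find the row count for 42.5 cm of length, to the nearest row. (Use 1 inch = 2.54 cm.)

Cast on 140 stitches; work 134 rows.

Finished = 48.5 + 5 = 53.5 cm.
53.5 cm × 1/2.54 = 21.06 inches.
23/3.5 = 6.571 sts per in; 21.06 × 6.571 = 138.41 sts.
Next multiple of 5 → 140.
42.5 cm = 16.73 inches; × 8 = 133.86 → 134 rows.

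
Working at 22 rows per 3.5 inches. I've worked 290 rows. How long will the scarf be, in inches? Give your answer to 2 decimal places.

46.14 inches.

22 rows / 3.5 inch = 6.286 rows per inch.
290 / 6.286 = 46.136 inches.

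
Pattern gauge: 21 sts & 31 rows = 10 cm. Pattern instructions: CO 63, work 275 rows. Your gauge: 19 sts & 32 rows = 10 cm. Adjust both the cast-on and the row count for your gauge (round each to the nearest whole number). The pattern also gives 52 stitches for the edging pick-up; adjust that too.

Cast on 57 stitches; work 284 rows; edging pick-up 47 stitches.

Stitches: 63 × 19/21 = 57.00 → 57.
Rows: 275 × 32/31 = 283.87 → 284.
edging pick-up: 52 × 19/21 = 47.05 → 47.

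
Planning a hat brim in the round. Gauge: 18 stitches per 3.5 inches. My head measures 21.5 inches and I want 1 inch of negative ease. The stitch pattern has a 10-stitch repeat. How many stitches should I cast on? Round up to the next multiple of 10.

CO 110 sts.

Finished = 21.5 − 1 = 20.5 inches.
18 / 3.5 = 5.143 sts/in.
20.5 × 5.143 = 105.43 sts.
Next multiple of 10: 110.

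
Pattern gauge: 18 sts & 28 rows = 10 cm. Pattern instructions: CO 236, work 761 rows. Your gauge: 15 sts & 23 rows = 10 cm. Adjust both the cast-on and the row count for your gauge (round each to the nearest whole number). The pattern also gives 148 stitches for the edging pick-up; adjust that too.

Cast on 197 stitches; work 625 rows; edging pick-up 123 stitches.

Stitches: 236 × 15/18 = 196.67 → 197.
Rows: 761 × 23/28 = 625.11 → 625.
edging pick-up: 148 × 15/18 = 123.33 → 123.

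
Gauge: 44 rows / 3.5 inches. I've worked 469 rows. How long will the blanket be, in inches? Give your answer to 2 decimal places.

44 rows / 3.5 inch = 12.571 rows per inch.
469 / 12.571 = 37.307 inches.

37.31 inches.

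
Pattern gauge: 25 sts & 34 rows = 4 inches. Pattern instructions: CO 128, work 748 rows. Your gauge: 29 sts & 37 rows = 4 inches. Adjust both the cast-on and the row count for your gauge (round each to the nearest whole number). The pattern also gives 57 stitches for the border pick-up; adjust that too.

Cast on 148 stitches; work 814 rows; border pick-up 66 stitches.

Stitches: 128 × 29/25 = 148.48 → 148.
Rows: 748 × 37/34 = 814.00 → 814.
border pick-up: 57 × 29/25 = 66.12 → 66.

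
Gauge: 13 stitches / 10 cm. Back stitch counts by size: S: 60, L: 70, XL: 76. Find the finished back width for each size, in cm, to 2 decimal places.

13/10 = 1.3 sts per cm.
S: 60 / 1.3 = 46.154 → 46.15 cm.
L: 70 / 1.3 = 53.846 → 53.85 cm.
XL: 76 / 1.3 = 58.462 → 58.46 cm.

S 46.15 cm; L 53.85 cm; XL 58.46 cm.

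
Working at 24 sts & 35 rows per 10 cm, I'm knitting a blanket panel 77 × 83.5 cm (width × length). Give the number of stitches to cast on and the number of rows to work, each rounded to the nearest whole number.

Stitch gauge = 24/10 = 2.4 sts/cm; 77 × 2.4 = 184.80 → 185 sts.
Row gauge = 35/10 = 3.5 rows/cm; 83.5 × 3.5 = 292.25 → 292 rows.

Cast on 185 stitches and work 292 rows.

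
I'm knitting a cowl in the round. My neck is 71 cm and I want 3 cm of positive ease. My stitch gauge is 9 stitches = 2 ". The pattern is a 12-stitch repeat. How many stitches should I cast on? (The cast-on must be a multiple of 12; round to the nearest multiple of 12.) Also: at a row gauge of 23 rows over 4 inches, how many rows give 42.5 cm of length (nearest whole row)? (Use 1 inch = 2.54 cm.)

Cast on 132 stitches; work 96 rows.

Finished = 71 + 3 = 74 cm.
74 cm × 1/2.54 = 29.13 inches.
9/2 = 4.5 sts per in; 29.13 × 4.5 = 131.10 sts.
Nearest multiple of 12 → 132.
42.5 cm = 16.73 inches; × 5.75 = 96.21 → 96 rows.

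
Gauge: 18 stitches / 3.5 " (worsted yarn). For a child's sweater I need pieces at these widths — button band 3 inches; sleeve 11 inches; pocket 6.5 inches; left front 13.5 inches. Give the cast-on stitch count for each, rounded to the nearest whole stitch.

Rate = 18/3.5 = 5.143 sts per in.
button band: 3 × 5.143 = 15.43 → 15.
sleeve: 11 × 5.143 = 56.57 → 57.
pocket: 6.5 × 5.143 = 33.43 → 33.
left front: 13.5 × 5.143 = 69.43 → 69.

button band 15; sleeve 57; pocket 33; left front 69.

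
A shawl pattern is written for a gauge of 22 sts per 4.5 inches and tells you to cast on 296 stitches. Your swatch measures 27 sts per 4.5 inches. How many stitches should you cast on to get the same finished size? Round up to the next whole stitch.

CO 364 sts.

Scale factor = 27 / 22 = 1.227.
296 × 27 / 22 = 363.27 sts.
→ 364 sts.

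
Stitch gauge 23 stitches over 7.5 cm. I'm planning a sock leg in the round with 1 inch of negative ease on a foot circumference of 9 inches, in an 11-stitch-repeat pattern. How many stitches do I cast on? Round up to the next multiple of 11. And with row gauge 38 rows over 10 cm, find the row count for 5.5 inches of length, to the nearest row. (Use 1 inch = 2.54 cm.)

Cast on 66 stitches; work 53 rows.

Finished = 9 − 1 = 8 inches.
8 inches × 2.54 = 20.32 cm.
23/7.5 = 3.067 sts per cm; 20.32 × 3.067 = 62.31 sts.
Next multiple of 11 → 66.
5.5 inches = 13.97 cm; × 3.8 = 53.09 → 53 rows.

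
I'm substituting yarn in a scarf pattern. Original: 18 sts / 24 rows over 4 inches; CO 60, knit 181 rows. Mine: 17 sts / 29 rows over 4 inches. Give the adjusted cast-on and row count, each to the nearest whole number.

Stitches: 60 × 17/18 = 56.67 → 57.
Rows: 181 × 29/24 = 218.71 → 219.

Cast on 57 stitches; work 219 rows.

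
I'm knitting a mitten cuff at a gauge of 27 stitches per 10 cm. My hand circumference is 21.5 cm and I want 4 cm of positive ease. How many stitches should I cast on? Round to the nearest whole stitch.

69 stitches.

Finished = 21.5 + 4 = 25.5 cm.
27 / 10 = 2.7 sts per cm.
25.50 × 2.7 = 68.85 sts.
→ 69 sts.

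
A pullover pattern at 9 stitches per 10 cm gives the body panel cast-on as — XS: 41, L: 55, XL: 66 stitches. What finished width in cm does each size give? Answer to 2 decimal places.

9/10 = 0.9 sts per cm.
XS: 41 / 0.9 = 45.556 → 45.56 cm.
L: 55 / 0.9 = 61.111 → 61.11 cm.
XL: 66 / 0.9 = 73.333 → 73.33 cm.

XS 45.56 cm; L 61.11 cm; XL 73.33 cm.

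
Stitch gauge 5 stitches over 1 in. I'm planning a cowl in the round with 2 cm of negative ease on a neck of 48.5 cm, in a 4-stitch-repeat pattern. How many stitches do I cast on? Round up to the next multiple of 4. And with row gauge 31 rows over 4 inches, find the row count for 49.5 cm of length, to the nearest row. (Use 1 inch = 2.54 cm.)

Finished = 48.5 − 2 = 46.5 cm.
46.5 cm × 1/2.54 = 18.31 inches.
5/1 = 5 sts per in; 18.31 × 5 = 91.54 sts.
Next multiple of 4 → 92.
49.5 cm = 19.49 inches; × 7.75 = 151.03 → 151 rows.

Cast on 92 stitches; work 151 rows.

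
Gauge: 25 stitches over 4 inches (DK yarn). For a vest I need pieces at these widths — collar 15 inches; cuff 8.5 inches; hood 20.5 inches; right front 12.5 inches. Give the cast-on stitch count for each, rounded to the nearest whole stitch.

collar 94; cuff 53; hood 128; right front 78.

Rate = 25/4 = 6.25 sts per in.
collar: 15 × 6.25 = 93.75 → 94.
cuff: 8.5 × 6.25 = 53.12 → 53.
hood: 20.5 × 6.25 = 128.12 → 128.
right front: 12.5 × 6.25 = 78.12 → 78.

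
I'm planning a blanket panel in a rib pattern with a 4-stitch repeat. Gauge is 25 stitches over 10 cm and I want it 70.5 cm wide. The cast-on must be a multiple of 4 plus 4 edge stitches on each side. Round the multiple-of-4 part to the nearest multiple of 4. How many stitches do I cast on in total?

Cast on 176 stitches.

25 / 10 = 2.5 sts per cm.
70.5 × 2.5 = 176.25 sts.
Less 8 edge sts → 168.25 for the repeat.
Nearest multiple of 4: 168.
Add back 8 edge sts → 176.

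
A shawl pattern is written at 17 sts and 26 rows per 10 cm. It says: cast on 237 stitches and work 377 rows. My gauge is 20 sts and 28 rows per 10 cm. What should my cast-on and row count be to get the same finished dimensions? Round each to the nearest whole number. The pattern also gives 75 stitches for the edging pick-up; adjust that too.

Cast on 279 stitches; work 406 rows; edging pick-up 88 stitches.

Stitches: 237 × 20/17 = 278.82 → 279.
Rows: 377 × 28/26 = 406.00 → 406.
edging pick-up: 75 × 20/17 = 88.24 → 88.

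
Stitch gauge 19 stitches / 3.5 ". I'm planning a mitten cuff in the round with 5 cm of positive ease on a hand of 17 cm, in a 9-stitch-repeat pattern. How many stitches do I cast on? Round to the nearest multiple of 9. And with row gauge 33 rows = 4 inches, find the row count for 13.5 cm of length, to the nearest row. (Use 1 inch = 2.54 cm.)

Finished = 17 + 5 = 22 cm.
22 cm × 1/2.54 = 8.66 inches.
19/3.5 = 5.429 sts per in; 8.66 × 5.429 = 47.02 sts.
Nearest multiple of 9 → 45.
13.5 cm = 5.31 inches; × 8.25 = 43.85 → 44 rows.

Cast on 45 stitches; work 44 rows.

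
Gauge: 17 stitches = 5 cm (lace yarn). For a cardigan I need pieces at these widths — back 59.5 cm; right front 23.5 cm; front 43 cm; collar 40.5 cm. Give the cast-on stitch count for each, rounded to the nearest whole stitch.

Rate = 17/5 = 3.4 sts per cm.
back: 59.5 × 3.4 = 202.30 → 202.
right front: 23.5 × 3.4 = 79.90 → 80.
front: 43 × 3.4 = 146.20 → 146.
collar: 40.5 × 3.4 = 137.70 → 138.

back 202; right front 80; front 146; collar 138.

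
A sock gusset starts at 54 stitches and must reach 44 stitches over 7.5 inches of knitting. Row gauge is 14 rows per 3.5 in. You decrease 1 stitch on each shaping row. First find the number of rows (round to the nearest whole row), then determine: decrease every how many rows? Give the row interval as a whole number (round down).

Decrease every 3rd row.

Rows = 7.5 × 4 = 30.0 → 30 rows.
Stitches to remove: 10 → 10 shaping rows (at 1 st each).
30 / 10 = 3.00 → every 3 rows.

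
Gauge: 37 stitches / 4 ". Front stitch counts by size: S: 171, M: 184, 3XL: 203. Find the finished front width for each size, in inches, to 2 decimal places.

37/4 = 9.25 sts per in.
S: 171 / 9.25 = 18.486 → 18.49 in.
M: 184 / 9.25 = 19.892 → 19.89 in.
3XL: 203 / 9.25 = 21.946 → 21.95 in.

S 18.49 inches; M 19.89 inches; 3XL 21.95 inches.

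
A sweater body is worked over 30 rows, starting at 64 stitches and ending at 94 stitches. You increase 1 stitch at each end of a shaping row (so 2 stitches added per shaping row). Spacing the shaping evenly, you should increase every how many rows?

Increase every 2nd row.

Stitches to add: |94 − 64| = 30.
Shaping rows needed: 30 / 2 = 15.
30 rows / 15 = every 2 rows.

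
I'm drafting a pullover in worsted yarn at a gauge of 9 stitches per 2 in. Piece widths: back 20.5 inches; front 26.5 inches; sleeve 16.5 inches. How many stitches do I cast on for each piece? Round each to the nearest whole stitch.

back 92; front 119; sleeve 74.

Rate = 9/2 = 4.5 sts per in.
back: 20.5 × 4.5 = 92.25 → 92.
front: 26.5 × 4.5 = 119.25 → 119.
sleeve: 16.5 × 4.5 = 74.25 → 74.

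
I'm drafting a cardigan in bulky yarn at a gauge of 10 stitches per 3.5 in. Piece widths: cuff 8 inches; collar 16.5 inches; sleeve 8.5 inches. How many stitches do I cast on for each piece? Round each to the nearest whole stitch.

Rate = 10/3.5 = 2.857 sts per in.
cuff: 8 × 2.857 = 22.86 → 23.
collar: 16.5 × 2.857 = 47.14 → 47.
sleeve: 8.5 × 2.857 = 24.29 → 24.

cuff 23; collar 47; sleeve 24.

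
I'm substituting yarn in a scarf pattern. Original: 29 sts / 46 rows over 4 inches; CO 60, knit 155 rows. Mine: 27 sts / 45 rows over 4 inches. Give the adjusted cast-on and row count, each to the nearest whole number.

Stitches: 60 × 27/29 = 55.86 → 56.
Rows: 155 × 45/46 = 151.63 → 152.

Cast on 56 stitches; work 152 rows.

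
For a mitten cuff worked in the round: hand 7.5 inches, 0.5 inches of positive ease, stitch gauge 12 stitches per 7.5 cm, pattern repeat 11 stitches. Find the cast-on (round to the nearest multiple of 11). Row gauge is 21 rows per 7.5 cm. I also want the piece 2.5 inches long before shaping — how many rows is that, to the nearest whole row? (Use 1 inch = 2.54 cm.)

Finished = 7.5 + 0.5 = 8 inches.
8 inches × 2.54 = 20.32 cm.
12/7.5 = 1.6 sts per cm; 20.32 × 1.6 = 32.51 sts.
Nearest multiple of 11 → 33.
2.5 inches = 6.35 cm; × 2.8 = 17.78 → 18 rows.

Cast on 33 stitches; work 18 rows.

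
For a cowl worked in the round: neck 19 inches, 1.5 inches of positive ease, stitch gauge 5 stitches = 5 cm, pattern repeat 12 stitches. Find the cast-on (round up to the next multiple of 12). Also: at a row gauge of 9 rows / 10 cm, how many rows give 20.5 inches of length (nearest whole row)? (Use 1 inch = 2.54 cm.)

Finished = 19 + 1.5 = 20.5 inches.
20.5 inches × 2.54 = 52.07 cm.
5/5 = 1 sts per cm; 52.07 × 1 = 52.07 sts.
Next multiple of 12 → 60.
20.5 inches = 52.07 cm; × 0.9 = 46.86 → 47 rows.

Cast on 60 stitches; work 47 rows.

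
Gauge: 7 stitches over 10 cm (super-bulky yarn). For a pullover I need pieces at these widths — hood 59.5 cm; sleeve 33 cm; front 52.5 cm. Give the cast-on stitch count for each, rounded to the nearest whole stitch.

hood 42; sleeve 23; front 37.

Rate = 7/10 = 0.7 sts per cm.
hood: 59.5 × 0.7 = 41.65 → 42.
sleeve: 33 × 0.7 = 23.10 → 23.
front: 52.5 × 0.7 = 36.75 → 37.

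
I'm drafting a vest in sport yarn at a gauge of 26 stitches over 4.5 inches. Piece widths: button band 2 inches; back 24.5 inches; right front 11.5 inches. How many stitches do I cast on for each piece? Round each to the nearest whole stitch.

button band 12; back 142; right front 66.

Rate = 26/4.5 = 5.778 sts per in.
button band: 2 × 5.778 = 11.56 → 12.
back: 24.5 × 5.778 = 141.56 → 142.
right front: 11.5 × 5.778 = 66.44 → 66.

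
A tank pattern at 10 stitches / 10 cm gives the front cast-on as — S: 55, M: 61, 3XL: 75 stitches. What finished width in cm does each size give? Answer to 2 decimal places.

10/10 = 1 sts per cm.
S: 55 / 1 = 55.000 → 55.00 cm.
M: 61 / 1 = 61.000 → 61.00 cm.
3XL: 75 / 1 = 75.000 → 75.00 cm.

S 55.00 cm; M 61.00 cm; 3XL 75.00 cm.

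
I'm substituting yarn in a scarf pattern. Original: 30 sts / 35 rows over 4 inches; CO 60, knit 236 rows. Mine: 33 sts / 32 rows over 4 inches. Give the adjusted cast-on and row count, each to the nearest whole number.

Cast on 66 stitches; work 216 rows.

Stitches: 60 × 33/30 = 66.00 → 66.
Rows: 236 × 32/35 = 215.77 → 216.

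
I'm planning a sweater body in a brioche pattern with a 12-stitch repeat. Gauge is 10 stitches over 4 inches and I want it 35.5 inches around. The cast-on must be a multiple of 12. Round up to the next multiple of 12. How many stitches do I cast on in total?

Cast on 96 stitches.

10 / 4 = 2.5 sts per inch.
35.5 × 2.5 = 88.75 sts.
Next multiple of 12: 96.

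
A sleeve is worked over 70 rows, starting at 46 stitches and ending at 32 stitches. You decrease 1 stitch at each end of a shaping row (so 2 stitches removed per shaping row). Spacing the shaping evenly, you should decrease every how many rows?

Decrease every 10th row.

Stitches to remove: |32 − 46| = 14.
Shaping rows needed: 14 / 2 = 7.
70 rows / 7 = every 10 rows.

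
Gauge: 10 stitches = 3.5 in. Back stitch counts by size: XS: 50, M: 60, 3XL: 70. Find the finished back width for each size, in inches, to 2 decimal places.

10/3.5 = 2.857 sts per in.
XS: 50 / 2.857 = 17.500 → 17.50 in.
M: 60 / 2.857 = 21.000 → 21.00 in.
3XL: 70 / 2.857 = 24.500 → 24.50 in.

XS 17.50 inches; M 21.00 inches; 3XL 24.50 inches.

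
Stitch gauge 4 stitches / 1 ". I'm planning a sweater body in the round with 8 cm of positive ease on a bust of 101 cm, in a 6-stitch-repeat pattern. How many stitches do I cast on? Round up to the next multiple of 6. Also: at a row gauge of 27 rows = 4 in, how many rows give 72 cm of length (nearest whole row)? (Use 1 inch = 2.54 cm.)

Cast on 174 stitches; work 191 rows.

Finished = 101 + 8 = 109 cm.
109 cm × 1/2.54 = 42.91 inches.
4/1 = 4 sts per in; 42.91 × 4 = 171.65 sts.
Next multiple of 6 → 174.
72 cm = 28.35 inches; × 6.75 = 191.34 → 191 rows.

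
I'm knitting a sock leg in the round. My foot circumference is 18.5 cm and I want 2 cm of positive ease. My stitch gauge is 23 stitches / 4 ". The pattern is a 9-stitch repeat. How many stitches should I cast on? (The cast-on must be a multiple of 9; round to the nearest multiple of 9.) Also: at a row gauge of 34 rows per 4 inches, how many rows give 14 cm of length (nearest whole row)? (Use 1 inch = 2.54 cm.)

Cast on 45 stitches; work 47 rows.

Finished = 18.5 + 2 = 20.5 cm.
20.5 cm × 1/2.54 = 8.07 inches.
23/4 = 5.75 sts per in; 8.07 × 5.75 = 46.41 sts.
Nearest multiple of 9 → 45.
14 cm = 5.51 inches; × 8.5 = 46.85 → 47 rows.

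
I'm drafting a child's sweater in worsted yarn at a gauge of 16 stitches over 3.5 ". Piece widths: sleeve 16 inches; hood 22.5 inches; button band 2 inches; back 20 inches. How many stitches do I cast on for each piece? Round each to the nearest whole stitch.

Rate = 16/3.5 = 4.571 sts per in.
sleeve: 16 × 4.571 = 73.14 → 73.
hood: 22.5 × 4.571 = 102.86 → 103.
button band: 2 × 4.571 = 9.14 → 9.
back: 20 × 4.571 = 91.43 → 91.

sleeve 73; hood 103; button band 9; back 91.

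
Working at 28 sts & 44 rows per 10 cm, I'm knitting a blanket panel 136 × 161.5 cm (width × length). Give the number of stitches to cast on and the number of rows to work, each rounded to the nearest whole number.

Cast on 381 stitches and work 711 rows.

Stitch gauge = 28/10 = 2.8 sts/cm; 136 × 2.8 = 380.80 → 381 sts.
Row gauge = 44/10 = 4.4 rows/cm; 161.5 × 4.4 = 710.60 → 711 rows.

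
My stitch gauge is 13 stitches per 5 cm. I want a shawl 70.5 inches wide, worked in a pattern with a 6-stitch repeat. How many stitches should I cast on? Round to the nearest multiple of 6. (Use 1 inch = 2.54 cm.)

70.5 in = 70.5 × 2.54 = 179.07 cm.
13 / 5 = 2.6 sts/cm.
179.07 × 2.6 = 465.58 sts.
→ 468.

CO 468 sts.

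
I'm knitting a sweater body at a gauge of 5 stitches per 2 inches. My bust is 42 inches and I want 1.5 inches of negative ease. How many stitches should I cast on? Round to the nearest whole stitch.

Finished = 42 − 1.5 = 40.5 in.
5 / 2 = 2.5 sts per inch.
40.50 × 2.5 = 101.25 sts.
→ 101 sts.

Cast on 101 stitches.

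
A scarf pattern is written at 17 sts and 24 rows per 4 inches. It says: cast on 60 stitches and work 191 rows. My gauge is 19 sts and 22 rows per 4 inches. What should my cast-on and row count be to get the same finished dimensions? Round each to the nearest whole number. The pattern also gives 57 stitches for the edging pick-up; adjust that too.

Cast on 67 stitches; work 175 rows; edging pick-up 64 stitches.

Stitches: 60 × 19/17 = 67.06 → 67.
Rows: 191 × 22/24 = 175.08 → 175.
edging pick-up: 57 × 19/17 = 63.71 → 64.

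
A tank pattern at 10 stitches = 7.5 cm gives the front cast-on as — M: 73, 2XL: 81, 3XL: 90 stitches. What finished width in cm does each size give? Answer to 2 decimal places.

10/7.5 = 1.333 sts per cm.
M: 73 / 1.333 = 54.750 → 54.75 cm.
2XL: 81 / 1.333 = 60.750 → 60.75 cm.
3XL: 90 / 1.333 = 67.500 → 67.50 cm.

M 54.75 cm; 2XL 60.75 cm; 3XL 67.50 cm.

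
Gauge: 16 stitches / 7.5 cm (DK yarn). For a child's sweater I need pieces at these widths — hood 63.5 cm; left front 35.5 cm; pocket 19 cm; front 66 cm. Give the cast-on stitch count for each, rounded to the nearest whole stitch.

Rate = 16/7.5 = 2.133 sts per cm.
hood: 63.5 × 2.133 = 135.47 → 135.
left front: 35.5 × 2.133 = 75.73 → 76.
pocket: 19 × 2.133 = 40.53 → 41.
front: 66 × 2.133 = 140.80 → 141.

hood 135; left front 76; pocket 41; front 141.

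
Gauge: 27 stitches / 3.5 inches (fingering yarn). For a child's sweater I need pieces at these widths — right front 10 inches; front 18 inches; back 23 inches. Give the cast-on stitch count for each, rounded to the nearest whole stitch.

right front 77; front 139; back 177.

Rate = 27/3.5 = 7.714 sts per in.
right front: 10 × 7.714 = 77.14 → 77.
front: 18 × 7.714 = 138.86 → 139.
back: 23 × 7.714 = 177.43 → 177.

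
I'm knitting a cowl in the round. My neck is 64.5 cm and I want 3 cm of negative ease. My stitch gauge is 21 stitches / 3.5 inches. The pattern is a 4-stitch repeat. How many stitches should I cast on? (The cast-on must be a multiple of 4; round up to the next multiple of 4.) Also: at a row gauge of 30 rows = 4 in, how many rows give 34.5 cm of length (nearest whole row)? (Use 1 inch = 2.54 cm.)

Finished = 64.5 − 3 = 61.5 cm.
61.5 cm × 1/2.54 = 24.21 inches.
21/3.5 = 6 sts per in; 24.21 × 6 = 145.28 sts.
Next multiple of 4 → 148.
34.5 cm = 13.58 inches; × 7.5 = 101.87 → 102 rows.

Cast on 148 stitches; work 102 rows.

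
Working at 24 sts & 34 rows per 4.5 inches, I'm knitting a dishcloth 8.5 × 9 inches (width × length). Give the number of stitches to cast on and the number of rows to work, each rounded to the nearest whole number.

Stitch gauge = 24/4.5 = 5.333 sts/in; 8.5 × 5.333 = 45.33 → 45 sts.
Row gauge = 34/4.5 = 7.556 rows/in; 9 × 7.556 = 68.00 → 68 rows.

Cast on 45 stitches and work 68 rows.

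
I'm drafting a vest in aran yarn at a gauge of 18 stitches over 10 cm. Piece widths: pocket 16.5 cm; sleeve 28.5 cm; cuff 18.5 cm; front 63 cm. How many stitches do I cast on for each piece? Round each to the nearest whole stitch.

pocket 30; sleeve 51; cuff 33; front 113.

Rate = 18/10 = 1.8 sts per cm.
pocket: 16.5 × 1.8 = 29.70 → 30.
sleeve: 28.5 × 1.8 = 51.30 → 51.
cuff: 18.5 × 1.8 = 33.30 → 33.
front: 63 × 1.8 = 113.40 → 113.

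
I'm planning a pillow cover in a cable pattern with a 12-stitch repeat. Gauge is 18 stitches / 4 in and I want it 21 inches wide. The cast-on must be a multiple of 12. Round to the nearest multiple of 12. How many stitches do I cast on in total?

Cast on 96 stitches.

18 / 4 = 4.5 sts per inch.
21 × 4.5 = 94.50 sts.
Nearest multiple of 12: 96.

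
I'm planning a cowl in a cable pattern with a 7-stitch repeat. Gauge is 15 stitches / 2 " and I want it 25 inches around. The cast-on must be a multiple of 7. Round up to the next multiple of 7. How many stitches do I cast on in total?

CO 189 sts.

15 / 2 = 7.5 sts per inch.
25 × 7.5 = 187.50 sts.
Next multiple of 7: 189.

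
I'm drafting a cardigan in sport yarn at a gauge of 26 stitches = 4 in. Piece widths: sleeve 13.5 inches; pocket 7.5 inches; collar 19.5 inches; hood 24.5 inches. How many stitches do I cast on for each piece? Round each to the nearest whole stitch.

Rate = 26/4 = 6.5 sts per in.
sleeve: 13.5 × 6.5 = 87.75 → 88.
pocket: 7.5 × 6.5 = 48.75 → 49.
collar: 19.5 × 6.5 = 126.75 → 127.
hood: 24.5 × 6.5 = 159.25 → 159.

sleeve 88; pocket 49; collar 127; hood 159.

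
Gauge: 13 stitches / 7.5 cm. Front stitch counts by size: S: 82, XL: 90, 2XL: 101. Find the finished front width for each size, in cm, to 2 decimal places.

S 47.31 cm; XL 51.92 cm; 2XL 58.27 cm.

13/7.5 = 1.733 sts per cm.
S: 82 / 1.733 = 47.308 → 47.31 cm.
XL: 90 / 1.733 = 51.923 → 51.92 cm.
2XL: 101 / 1.733 = 58.269 → 58.27 cm.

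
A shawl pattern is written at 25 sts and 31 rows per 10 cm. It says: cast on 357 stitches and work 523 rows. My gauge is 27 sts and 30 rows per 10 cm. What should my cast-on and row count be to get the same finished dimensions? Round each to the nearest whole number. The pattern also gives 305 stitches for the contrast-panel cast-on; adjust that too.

Stitches: 357 × 27/25 = 385.56 → 386.
Rows: 523 × 30/31 = 506.13 → 506.
contrast-panel cast-on: 305 × 27/25 = 329.40 → 329.

Cast on 386 stitches; work 506 rows; contrast-panel cast-on 329 stitches.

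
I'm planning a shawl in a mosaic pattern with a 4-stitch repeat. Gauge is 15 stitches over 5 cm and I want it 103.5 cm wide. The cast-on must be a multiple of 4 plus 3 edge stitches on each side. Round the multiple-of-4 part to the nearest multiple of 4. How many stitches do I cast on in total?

15 / 5 = 3 sts per cm.
103.5 × 3 = 310.50 sts.
Less 6 edge sts → 304.50 for the repeat.
Nearest multiple of 4: 304.
Add back 6 edge sts → 310.

CO 310 sts.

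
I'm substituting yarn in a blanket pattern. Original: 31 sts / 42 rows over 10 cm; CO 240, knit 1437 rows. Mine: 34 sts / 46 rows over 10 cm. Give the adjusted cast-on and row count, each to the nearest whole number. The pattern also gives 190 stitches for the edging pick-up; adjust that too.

Cast on 263 stitches; work 1574 rows; edging pick-up 208 stitches.

Stitches: 240 × 34/31 = 263.23 → 263.
Rows: 1437 × 46/42 = 1573.86 → 1574.
edging pick-up: 190 × 34/31 = 208.39 → 208.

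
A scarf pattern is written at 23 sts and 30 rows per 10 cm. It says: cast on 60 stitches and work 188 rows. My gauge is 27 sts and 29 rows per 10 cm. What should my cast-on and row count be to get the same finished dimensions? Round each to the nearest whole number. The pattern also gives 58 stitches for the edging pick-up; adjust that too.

Stitches: 60 × 27/23 = 70.43 → 70.
Rows: 188 × 29/30 = 181.73 → 182.
edging pick-up: 58 × 27/23 = 68.09 → 68.

Cast on 70 stitches; work 182 rows; edging pick-up 68 stitches.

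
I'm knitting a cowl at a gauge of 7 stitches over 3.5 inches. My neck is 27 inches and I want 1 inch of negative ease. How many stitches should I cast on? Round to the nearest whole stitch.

52 stitches.

Finished = 27 − 1 = 26 in.
7 / 3.5 = 2 sts per inch.
26.00 × 2 = 52.00 sts.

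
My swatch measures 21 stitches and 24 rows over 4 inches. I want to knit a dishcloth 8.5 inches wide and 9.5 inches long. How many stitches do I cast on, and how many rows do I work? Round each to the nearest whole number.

Stitch gauge = 21/4 = 5.25 sts/in; 8.5 × 5.25 = 44.62 → 45 sts.
Row gauge = 24/4 = 6 rows/in; 9.5 × 6 = 57.00 → 57 rows.

Cast on 45 stitches and work 57 rows.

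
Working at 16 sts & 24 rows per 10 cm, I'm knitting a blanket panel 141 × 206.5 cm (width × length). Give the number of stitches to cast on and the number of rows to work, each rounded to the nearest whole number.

Cast on 226 stitches and work 496 rows.

Stitch gauge = 16/10 = 1.6 sts/cm; 141 × 1.6 = 225.60 → 226 sts.
Row gauge = 24/10 = 2.4 rows/cm; 206.5 × 2.4 = 495.60 → 496 rows.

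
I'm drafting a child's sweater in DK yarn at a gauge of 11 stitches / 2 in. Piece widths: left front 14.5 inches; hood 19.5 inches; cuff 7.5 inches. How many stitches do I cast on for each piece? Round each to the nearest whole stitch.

Rate = 11/2 = 5.5 sts per in.
left front: 14.5 × 5.5 = 79.75 → 80.
hood: 19.5 × 5.5 = 107.25 → 107.
cuff: 7.5 × 5.5 = 41.25 → 41.

left front 80; hood 107; cuff 41.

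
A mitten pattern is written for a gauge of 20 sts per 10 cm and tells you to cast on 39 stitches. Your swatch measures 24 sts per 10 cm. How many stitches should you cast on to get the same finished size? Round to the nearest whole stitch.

Scale factor = 24 / 20 = 1.200.
39 × 24 / 20 = 46.80 sts.
→ 47 sts.

Cast on 47 stitches.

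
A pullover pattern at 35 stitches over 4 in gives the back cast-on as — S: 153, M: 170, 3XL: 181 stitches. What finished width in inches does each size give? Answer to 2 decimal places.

S 17.49 inches; M 19.43 inches; 3XL 20.69 inches.

35/4 = 8.75 sts per in.
S: 153 / 8.75 = 17.486 → 17.49 in.
M: 170 / 8.75 = 19.429 → 19.43 in.
3XL: 181 / 8.75 = 20.686 → 20.69 in.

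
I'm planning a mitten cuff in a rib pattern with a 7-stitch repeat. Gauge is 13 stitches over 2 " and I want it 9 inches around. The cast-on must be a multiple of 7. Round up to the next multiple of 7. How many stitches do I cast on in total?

Cast on 63 stitches.

13 / 2 = 6.5 sts per inch.
9 × 6.5 = 58.50 sts.
Next multiple of 7: 63.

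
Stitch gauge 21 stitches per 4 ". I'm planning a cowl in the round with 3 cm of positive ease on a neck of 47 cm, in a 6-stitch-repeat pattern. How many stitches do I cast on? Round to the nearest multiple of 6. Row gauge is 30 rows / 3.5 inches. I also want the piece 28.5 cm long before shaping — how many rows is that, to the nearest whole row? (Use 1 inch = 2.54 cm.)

Cast on 102 stitches; work 96 rows.

Finished = 47 + 3 = 50 cm.
50 cm × 1/2.54 = 19.69 inches.
21/4 = 5.25 sts per in; 19.69 × 5.25 = 103.35 sts.
Nearest multiple of 6 → 102.
28.5 cm = 11.22 inches; × 8.571 = 96.18 → 96 rows.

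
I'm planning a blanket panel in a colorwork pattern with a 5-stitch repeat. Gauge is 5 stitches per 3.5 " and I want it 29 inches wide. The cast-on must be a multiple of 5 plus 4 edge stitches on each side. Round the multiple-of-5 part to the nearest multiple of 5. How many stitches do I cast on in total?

5 / 3.5 = 1.429 sts per inch.
29 × 1.429 = 41.43 sts.
Less 8 edge sts → 33.43 for the repeat.
Nearest multiple of 5: 35.
Add back 8 edge sts → 43.

CO 43 sts.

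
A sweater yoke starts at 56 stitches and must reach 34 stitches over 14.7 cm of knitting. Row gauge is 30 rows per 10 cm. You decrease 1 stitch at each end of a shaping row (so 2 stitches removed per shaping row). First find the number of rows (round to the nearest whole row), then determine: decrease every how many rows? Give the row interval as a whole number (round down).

Decrease every 4th row.

Rows = 14.7 × 3 = 44.1 → 44 rows.
Stitches to remove: 22 → 11 shaping rows (at 2 st each).
44 / 11 = 4.00 → every 4 rows.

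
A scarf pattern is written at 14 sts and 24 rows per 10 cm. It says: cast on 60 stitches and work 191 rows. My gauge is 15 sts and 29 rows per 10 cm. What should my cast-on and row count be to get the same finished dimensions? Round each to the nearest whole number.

Stitches: 60 × 15/14 = 64.29 → 64.
Rows: 191 × 29/24 = 230.79 → 231.

Cast on 64 stitches; work 231 rows.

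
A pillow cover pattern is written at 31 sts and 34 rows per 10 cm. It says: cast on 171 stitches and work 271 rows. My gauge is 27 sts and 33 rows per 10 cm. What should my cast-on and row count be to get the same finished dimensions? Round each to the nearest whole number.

Cast on 149 stitches; work 263 rows.

Stitches: 171 × 27/31 = 148.94 → 149.
Rows: 271 × 33/34 = 263.03 → 263.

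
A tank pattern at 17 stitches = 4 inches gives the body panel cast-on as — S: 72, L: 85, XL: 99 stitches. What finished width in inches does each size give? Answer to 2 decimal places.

17/4 = 4.25 sts per in.
S: 72 / 4.25 = 16.941 → 16.94 in.
L: 85 / 4.25 = 20.000 → 20.00 in.
XL: 99 / 4.25 = 23.294 → 23.29 in.

S 16.94 inches; L 20.00 inches; XL 23.29 inches.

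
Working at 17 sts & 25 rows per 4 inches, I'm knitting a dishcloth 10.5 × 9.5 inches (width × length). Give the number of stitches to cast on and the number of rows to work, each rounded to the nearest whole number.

Stitch gauge = 17/4 = 4.25 sts/in; 10.5 × 4.25 = 44.62 → 45 sts.
Row gauge = 25/4 = 6.25 rows/in; 9.5 × 6.25 = 59.38 → 59 rows.

Cast on 45 stitches and work 59 rows.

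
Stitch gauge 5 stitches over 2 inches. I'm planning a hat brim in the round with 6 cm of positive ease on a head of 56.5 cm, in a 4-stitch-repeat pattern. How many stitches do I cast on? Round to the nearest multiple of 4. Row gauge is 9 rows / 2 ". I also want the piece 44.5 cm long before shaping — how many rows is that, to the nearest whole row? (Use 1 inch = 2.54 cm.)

Cast on 60 stitches; work 79 rows.

Finished = 56.5 + 6 = 62.5 cm.
62.5 cm × 1/2.54 = 24.61 inches.
5/2 = 2.5 sts per in; 24.61 × 2.5 = 61.52 sts.
Nearest multiple of 4 → 60.
44.5 cm = 17.52 inches; × 4.5 = 78.84 → 79 rows.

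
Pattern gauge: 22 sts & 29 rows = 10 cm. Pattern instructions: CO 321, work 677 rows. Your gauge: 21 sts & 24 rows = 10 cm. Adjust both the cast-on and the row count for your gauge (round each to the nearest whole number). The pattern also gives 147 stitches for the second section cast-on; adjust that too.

Stitches: 321 × 21/22 = 306.41 → 306.
Rows: 677 × 24/29 = 560.28 → 560.
second section cast-on: 147 × 21/22 = 140.32 → 140.

Cast on 306 stitches; work 560 rows; second section cast-on 140 stitches.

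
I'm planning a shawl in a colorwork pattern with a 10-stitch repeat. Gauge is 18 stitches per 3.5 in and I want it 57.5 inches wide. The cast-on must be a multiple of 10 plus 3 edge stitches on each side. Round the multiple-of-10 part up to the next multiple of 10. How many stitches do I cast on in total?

18 / 3.5 = 5.143 sts per inch.
57.5 × 5.143 = 295.71 sts.
Less 6 edge sts → 289.71 for the repeat.
Next multiple of 10: 290.
Add back 6 edge sts → 296.

296 stitches.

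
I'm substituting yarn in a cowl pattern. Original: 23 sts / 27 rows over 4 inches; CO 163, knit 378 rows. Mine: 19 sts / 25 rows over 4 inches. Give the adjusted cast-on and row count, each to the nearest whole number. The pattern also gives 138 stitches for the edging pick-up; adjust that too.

Stitches: 163 × 19/23 = 134.65 → 135.
Rows: 378 × 25/27 = 350.00 → 350.
edging pick-up: 138 × 19/23 = 114.00 → 114.

Cast on 135 stitches; work 350 rows; edging pick-up 114 stitches.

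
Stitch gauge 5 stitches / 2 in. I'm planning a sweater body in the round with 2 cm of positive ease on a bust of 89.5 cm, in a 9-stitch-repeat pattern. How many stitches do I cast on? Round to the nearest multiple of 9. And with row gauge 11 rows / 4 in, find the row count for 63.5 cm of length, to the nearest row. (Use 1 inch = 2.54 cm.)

Cast on 90 stitches; work 69 rows.

Finished = 89.5 + 2 = 91.5 cm.
91.5 cm × 1/2.54 = 36.02 inches.
5/2 = 2.5 sts per in; 36.02 × 2.5 = 90.06 sts.
Nearest multiple of 9 → 90.
63.5 cm = 25.00 inches; × 2.75 = 68.75 → 69 rows.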